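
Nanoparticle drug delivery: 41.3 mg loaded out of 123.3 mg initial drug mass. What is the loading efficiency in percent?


Drug loading efficiency = (drug loaded / drug initial) * 100
DLE = 41.3 / 123.3 * 100
DLE = 0.335 * 100
DLE = 33.5%

33.5


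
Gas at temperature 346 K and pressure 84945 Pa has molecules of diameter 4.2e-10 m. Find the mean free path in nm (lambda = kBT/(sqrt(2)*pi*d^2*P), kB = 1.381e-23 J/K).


Mean free path: lambda = kB*T / (sqrt(2) * pi * d^2 * P)
lambda = 1.381e-23 * 346 / (sqrt(2) * pi * (4.2e-10)^2 * 84945)
lambda = 7.17742e-08 m
lambda = 71.77 nm

71.77


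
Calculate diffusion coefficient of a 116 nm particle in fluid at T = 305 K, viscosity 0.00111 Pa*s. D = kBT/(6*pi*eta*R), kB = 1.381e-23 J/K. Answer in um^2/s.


Radius R = 116/2 = 58 nm = 5.8e-08 m
D = kB*T / (6*pi*eta*R)
D = 1.381e-23 * 305 / (6 * pi * 0.00111 * 5.8e-08)
D = 3.47089e-12 m^2/s = 3.471 um^2/s

3.471


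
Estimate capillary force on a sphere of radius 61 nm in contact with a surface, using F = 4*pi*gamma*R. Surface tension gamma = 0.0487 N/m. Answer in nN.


Convert radius: R = 61 nm = 6.1e-08 m
F = 4 * pi * gamma * R
F = 4 * pi * 0.0487 * 6.1e-08
F = 3.73309e-08 N = 37.3309 nN

37.3309


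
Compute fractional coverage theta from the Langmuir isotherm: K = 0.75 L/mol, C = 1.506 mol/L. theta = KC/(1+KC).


Langmuir isotherm: theta = K*C / (1 + K*C)
K*C = 0.75 * 1.506 = 1.1295
theta = 1.1295 / (1 + 1.1295) = 1.1295 / 2.1295
theta = 0.5304

0.5304


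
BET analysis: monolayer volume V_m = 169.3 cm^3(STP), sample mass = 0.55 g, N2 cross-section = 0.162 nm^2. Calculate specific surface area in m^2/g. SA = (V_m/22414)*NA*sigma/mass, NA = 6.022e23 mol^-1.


Number of moles in monolayer = V_m / 22414 = 169.3 / 22414 = 0.00755331
Number of molecules = moles * NA = 0.00755331 * 6.022e23
SA = molecules * sigma / mass
SA = (169.3 / 22414) * 6.022e23 * 0.162e-18 / 0.55
SA = 1339.8 m^2/g

1339.8


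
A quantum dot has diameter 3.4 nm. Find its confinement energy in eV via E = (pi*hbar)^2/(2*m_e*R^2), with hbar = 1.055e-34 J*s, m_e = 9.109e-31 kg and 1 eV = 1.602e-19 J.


Radius R = 3.4/2 = 1.7 nm = 1.7e-09 m
E = (pi * 1.055e-34)^2 / (2 * 9.109e-31 * (1.7e-09)^2)
E(J) = 2.08644e-20
E = E(J) / 1.602e-19 = 0.1302 eV

0.1302


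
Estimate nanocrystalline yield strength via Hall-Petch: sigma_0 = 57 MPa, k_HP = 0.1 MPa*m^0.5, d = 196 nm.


d = 196 nm = 1.96e-07 m
sqrt(d) = 0.0004427189
Hall-Petch contribution = k / sqrt(d) = 0.1 / 0.0004427189 = 225.9 MPa
sigma = sigma_0 + k/sqrt(d) = 57 + 225.9 = 282.9 MPa

282.9


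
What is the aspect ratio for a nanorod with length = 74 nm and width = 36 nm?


Aspect ratio AR = length / diameter
AR = 74 / 36
AR = 2.06

2.06


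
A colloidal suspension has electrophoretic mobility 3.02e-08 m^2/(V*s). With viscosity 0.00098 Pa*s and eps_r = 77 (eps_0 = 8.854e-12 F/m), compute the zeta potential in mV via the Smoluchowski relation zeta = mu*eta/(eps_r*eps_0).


Smoluchowski equation: zeta = mu * eta / (eps_r * eps_0)
zeta = 3.02e-08 * 0.00098 / (77 * 8.854e-12)
zeta = 0.043411 V = 43.41 mV

43.41


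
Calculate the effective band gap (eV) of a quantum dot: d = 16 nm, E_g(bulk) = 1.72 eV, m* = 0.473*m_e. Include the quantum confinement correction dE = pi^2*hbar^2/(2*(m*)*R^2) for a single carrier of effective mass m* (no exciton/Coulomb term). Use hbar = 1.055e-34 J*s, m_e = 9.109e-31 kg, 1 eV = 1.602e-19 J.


Radius R = 16/2 nm = 8e-09 m
Confinement energy dE = pi^2 * hbar^2 / (2 * m_eff * m_e * R^2)
dE = pi^2 * (1.055e-34)^2 / (2 * 0.473 * 9.109e-31 * (8e-09)^2) J, divided by 1.602e-19 J/eV
dE = 0.0124 eV
Total band gap = E_g(bulk) + dE = 1.72 + 0.0124 = 1.7324 eV

1.7324


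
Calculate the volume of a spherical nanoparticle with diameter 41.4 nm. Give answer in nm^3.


Radius r = 41.4/2 = 20.7 nm
Volume V = (4/3) * pi * r^3
V = (4/3) * pi * (20.7)^3
V = 37153.49 nm^3

37153.49


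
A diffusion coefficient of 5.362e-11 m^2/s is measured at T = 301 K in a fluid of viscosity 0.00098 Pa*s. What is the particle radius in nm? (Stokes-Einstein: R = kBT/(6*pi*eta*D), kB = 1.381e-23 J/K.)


Stokes-Einstein: R = kB*T / (6*pi*eta*D)
R = 1.381e-23 * 301 / (6 * pi * 0.00098 * 5.362e-11)
R = 4.19668e-09 m = 4.2 nm

4.2


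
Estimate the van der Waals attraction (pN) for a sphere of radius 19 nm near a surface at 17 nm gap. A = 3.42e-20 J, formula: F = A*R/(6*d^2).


Convert to SI: R = 19 nm = 1.9e-08 m, d = 17 nm = 1.7e-08 m
F = A * R / (6 * d^2)
F = 3.42e-20 * 1.9e-08 / (6 * (1.7e-08)^2)
F = 3.7474e-13 N = 0.375 pN

0.375


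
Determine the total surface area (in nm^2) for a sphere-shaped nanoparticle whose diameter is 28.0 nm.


Radius r = 28.0/2 = 14 nm
Surface area SA = 4 * pi * r^2
SA = 4 * pi * (14)^2
SA = 2463.01 nm^2

2463.01


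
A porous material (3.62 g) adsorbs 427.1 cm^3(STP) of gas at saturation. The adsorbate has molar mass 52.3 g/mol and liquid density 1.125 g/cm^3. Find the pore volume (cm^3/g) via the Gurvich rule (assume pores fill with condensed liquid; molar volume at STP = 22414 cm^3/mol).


Moles adsorbed n = V_ads / 22414 = 427.1 / 22414 = 1.905505e-02 mol
Liquid volume V_liq = n * M / rho_liq = 1.905505e-02 * 52.3 / 1.125 = 0.88585 cm^3
Specific pore volume V_pore = V_liq / m_sample = 0.88585 / 3.62
V_pore = 0.2447 cm^3/g

0.2447


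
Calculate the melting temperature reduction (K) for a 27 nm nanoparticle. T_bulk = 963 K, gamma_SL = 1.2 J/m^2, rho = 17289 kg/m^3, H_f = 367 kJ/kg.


Radius R = 27/2 = 13.5 nm = 1.35e-08 m
Convert H_f = 367 kJ/kg = 367000 J/kg
dT = 2 * gamma_SL * T_bulk / (rho * H_f * R)
dT = 2 * 1.2 * 963 / (17289 * 367000 * 1.35e-08)
dT = 27.0 K

27.0


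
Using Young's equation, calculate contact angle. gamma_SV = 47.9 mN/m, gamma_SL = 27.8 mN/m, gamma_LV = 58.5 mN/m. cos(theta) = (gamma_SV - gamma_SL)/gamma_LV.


cos(theta) = (gamma_SV - gamma_SL) / gamma_LV
cos(theta) = (47.9 - 27.8) / 58.5
cos(theta) = 0.34359
theta = arccos(0.34359) = 69.9 degrees

69.9


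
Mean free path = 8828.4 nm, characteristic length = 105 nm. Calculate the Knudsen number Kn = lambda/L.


Knudsen number Kn = lambda / L
Kn = 8828.4 / 105
Kn = 84.08

84.08


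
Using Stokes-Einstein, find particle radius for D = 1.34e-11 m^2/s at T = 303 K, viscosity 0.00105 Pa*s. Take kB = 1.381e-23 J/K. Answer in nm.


Stokes-Einstein: R = kB*T / (6*pi*eta*D)
R = 1.381e-23 * 303 / (6 * pi * 0.00105 * 1.34e-11)
R = 1.57776e-08 m = 15.78 nm

15.78


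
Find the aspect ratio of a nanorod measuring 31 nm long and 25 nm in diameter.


Aspect ratio AR = length / diameter
AR = 31 / 25
AR = 1.24

1.24


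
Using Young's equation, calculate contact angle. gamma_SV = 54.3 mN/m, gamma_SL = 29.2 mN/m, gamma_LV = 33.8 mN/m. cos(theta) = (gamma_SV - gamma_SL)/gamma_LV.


cos(theta) = (gamma_SV - gamma_SL) / gamma_LV
cos(theta) = (54.3 - 29.2) / 33.8
cos(theta) = 0.742604
theta = arccos(0.742604) = 42.05 degrees

42.05


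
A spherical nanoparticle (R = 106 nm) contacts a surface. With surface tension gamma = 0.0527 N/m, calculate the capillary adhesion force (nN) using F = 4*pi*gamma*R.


Convert radius: R = 106 nm = 1.06e-07 m
F = 4 * pi * gamma * R
F = 4 * pi * 0.0527 * 1.06e-07
F = 7.01983e-08 N = 70.1983 nN

70.1983


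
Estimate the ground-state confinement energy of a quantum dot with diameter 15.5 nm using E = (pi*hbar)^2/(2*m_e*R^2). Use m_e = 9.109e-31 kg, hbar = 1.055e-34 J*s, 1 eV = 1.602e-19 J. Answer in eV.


Radius R = 15.5/2 = 7.75 nm = 7.75e-09 m
E = (pi * 1.055e-34)^2 / (2 * 9.109e-31 * (7.75e-09)^2)
E(J) = 1.00392e-21
E = E(J) / 1.602e-19 = 0.0063 eV

0.0063


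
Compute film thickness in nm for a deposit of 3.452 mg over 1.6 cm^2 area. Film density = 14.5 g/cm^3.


Convert: m = 3.452 mg = 3.4520e-06 kg, A = 1.6 cm^2 = 1.6000e-04 m^2, rho = 14.5 g/cm^3 = 14500 kg/m^3
t = m / (A * rho)
t = 3.4520e-06 / (1.6000e-04 * 14500)
t = 1.4879e-06 m = 1487.9 nm

1487.9


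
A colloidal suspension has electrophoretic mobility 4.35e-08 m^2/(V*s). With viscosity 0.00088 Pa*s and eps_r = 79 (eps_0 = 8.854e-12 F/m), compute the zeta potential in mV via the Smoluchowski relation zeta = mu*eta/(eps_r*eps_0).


Smoluchowski equation: zeta = mu * eta / (eps_r * eps_0)
zeta = 4.35e-08 * 0.00088 / (79 * 8.854e-12)
zeta = 0.054727 V = 54.73 mV

54.73


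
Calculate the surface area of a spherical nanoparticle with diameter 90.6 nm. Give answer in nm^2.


Radius r = 90.6/2 = 45.3 nm
Surface area SA = 4 * pi * r^2
SA = 4 * pi * (45.3)^2
SA = 25787.32 nm^2

25787.32


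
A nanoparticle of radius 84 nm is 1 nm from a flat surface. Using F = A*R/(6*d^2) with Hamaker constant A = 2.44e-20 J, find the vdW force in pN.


Convert to SI: R = 84 nm = 8.4e-08 m, d = 1 nm = 1e-09 m
F = A * R / (6 * d^2)
F = 2.44e-20 * 8.4e-08 / (6 * (1e-09)^2)
F = 3.416e-10 N = 341.6 pN

341.6


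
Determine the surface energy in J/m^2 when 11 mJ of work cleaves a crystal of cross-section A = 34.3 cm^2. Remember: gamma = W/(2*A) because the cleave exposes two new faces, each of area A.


Convert: A = 34.3 cm^2 = 0.00343 m^2, W = 11 mJ = 0.011 J
Cleaving exposes two faces of area A, so total new surface = 2*A and gamma = W / (2*A)
gamma = 0.011 / (2 * 0.00343)
gamma = 1.603 J/m^2

1.603


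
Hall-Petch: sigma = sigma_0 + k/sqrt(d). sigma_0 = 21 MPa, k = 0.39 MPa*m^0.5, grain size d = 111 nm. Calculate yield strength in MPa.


d = 111 nm = 1.11e-07 m
sqrt(d) = 0.0003331666
Hall-Petch contribution = k / sqrt(d) = 0.39 / 0.0003331666 = 1170.6 MPa
sigma = sigma_0 + k/sqrt(d) = 21 + 1170.6 = 1191.6 MPa

1191.6


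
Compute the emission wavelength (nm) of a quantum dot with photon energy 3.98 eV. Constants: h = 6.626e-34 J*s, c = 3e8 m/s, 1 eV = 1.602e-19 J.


Convert energy: E = 3.98 eV = 3.98 * 1.602e-19 = 6.37596e-19 J
lambda = h*c / E = 6.626e-34 * 3e8 / 6.37596e-19
lambda = 3.11765e-07 m = 311.8 nm

311.8


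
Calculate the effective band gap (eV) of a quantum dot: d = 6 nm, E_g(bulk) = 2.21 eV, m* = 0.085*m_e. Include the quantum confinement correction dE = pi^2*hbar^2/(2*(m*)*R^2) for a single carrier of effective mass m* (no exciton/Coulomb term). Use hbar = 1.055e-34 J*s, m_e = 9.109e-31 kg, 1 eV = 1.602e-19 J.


Radius R = 6/2 nm = 3e-09 m
Confinement energy dE = pi^2 * hbar^2 / (2 * m_eff * m_e * R^2)
dE = pi^2 * (1.055e-34)^2 / (2 * 0.085 * 9.109e-31 * (3e-09)^2) J, divided by 1.602e-19 J/eV
dE = 0.492 eV
Total band gap = E_g(bulk) + dE = 2.21 + 0.492 = 2.702 eV

2.702


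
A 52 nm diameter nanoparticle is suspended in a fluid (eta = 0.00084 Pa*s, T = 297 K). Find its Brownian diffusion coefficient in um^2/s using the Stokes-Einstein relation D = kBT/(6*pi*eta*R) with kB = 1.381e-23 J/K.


Radius R = 52/2 = 26 nm = 2.6e-08 m
D = kB*T / (6*pi*eta*R)
D = 1.381e-23 * 297 / (6 * pi * 0.00084 * 2.6e-08)
D = 9.96314e-12 m^2/s = 9.963 um^2/s

9.963


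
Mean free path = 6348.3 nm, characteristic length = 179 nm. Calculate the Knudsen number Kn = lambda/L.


Knudsen number Kn = lambda / L
Kn = 6348.3 / 179
Kn = 35.4654

35.4654


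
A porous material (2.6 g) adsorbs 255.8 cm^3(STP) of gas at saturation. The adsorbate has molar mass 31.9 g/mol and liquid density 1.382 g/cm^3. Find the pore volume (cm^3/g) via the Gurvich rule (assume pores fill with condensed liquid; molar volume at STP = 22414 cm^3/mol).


Moles adsorbed n = V_ads / 22414 = 255.8 / 22414 = 1.141251e-02 mol
Liquid volume V_liq = n * M / rho_liq = 1.141251e-02 * 31.9 / 1.382 = 0.26343 cm^3
Specific pore volume V_pore = V_liq / m_sample = 0.26343 / 2.6
V_pore = 0.1013 cm^3/g

0.1013


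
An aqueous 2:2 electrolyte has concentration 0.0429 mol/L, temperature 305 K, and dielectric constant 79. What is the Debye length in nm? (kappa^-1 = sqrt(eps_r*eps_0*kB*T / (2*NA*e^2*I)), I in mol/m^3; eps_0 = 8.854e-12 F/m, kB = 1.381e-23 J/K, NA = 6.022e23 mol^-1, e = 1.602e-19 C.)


Ionic strength I = 0.0429 * 2^2 * 1000 = 171.6 mol/m^3
kappa^-1 = sqrt(79 * 8.854e-12 * 1.381e-23 * 305 / (2 * 6.022e23 * (1.602e-19)^2 * 171.6))
kappa^-1 = 0.745 nm

0.745


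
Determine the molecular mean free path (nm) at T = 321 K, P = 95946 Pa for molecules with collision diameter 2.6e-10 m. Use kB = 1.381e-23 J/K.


Mean free path: lambda = kB*T / (sqrt(2) * pi * d^2 * P)
lambda = 1.381e-23 * 321 / (sqrt(2) * pi * (2.6e-10)^2 * 95946)
lambda = 1.53837e-07 m
lambda = 153.84 nm

153.84


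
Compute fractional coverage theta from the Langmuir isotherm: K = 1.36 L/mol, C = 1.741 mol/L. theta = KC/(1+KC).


Langmuir isotherm: theta = K*C / (1 + K*C)
K*C = 1.36 * 1.741 = 2.36776
theta = 2.36776 / (1 + 2.36776) = 2.36776 / 3.36776
theta = 0.7031

0.7031


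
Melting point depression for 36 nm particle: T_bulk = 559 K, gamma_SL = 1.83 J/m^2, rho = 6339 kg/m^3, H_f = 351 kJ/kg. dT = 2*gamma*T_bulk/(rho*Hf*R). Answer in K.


Radius R = 36/2 = 18 nm = 1.8e-08 m
Convert H_f = 351 kJ/kg = 351000 J/kg
dT = 2 * gamma_SL * T_bulk / (rho * H_f * R)
dT = 2 * 1.83 * 559 / (6339 * 351000 * 1.8e-08)
dT = 51.1 K

51.1


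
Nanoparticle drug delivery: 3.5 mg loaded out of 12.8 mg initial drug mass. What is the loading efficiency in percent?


Drug loading efficiency = (drug loaded / drug initial) * 100
DLE = 3.5 / 12.8 * 100
DLE = 0.2734 * 100
DLE = 27.34%

27.34


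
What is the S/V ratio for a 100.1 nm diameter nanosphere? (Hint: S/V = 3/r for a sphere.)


Radius r = 100.1/2 = 50.05 nm
S/V = 3 / r = 3 / 50.05
S/V = 0.0599 nm^-1

0.0599


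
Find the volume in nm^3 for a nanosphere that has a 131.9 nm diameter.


Radius r = 131.9/2 = 65.95 nm
Volume V = (4/3) * pi * r^3
V = (4/3) * pi * (65.95)^3
V = 1201525.55 nm^3

1201525.55


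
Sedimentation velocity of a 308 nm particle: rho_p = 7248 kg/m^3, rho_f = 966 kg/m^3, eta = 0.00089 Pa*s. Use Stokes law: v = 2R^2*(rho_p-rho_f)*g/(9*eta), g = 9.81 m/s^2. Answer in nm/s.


Radius R = 308/2 nm = 1.54e-07 m
Density difference = 7248 - 966 = 6282 kg/m^3
v = 2 * R^2 * (rho_p - rho_f) * g / (9 * eta)
v = 2 * (1.54e-07)^2 * 6282 * 9.81 / (9 * 0.00089)
v = 3.64927e-07 m/s = 364.9269 nm/s

364.9269


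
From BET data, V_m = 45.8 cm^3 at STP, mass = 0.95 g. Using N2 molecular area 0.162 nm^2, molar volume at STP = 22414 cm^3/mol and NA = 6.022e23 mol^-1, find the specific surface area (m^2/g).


Number of moles in monolayer = V_m / 22414 = 45.8 / 22414 = 0.00204337
Number of molecules = moles * NA = 0.00204337 * 6.022e23
SA = molecules * sigma / mass
SA = (45.8 / 22414) * 6.022e23 * 0.162e-18 / 0.95
SA = 209.8 m^2/g

209.8


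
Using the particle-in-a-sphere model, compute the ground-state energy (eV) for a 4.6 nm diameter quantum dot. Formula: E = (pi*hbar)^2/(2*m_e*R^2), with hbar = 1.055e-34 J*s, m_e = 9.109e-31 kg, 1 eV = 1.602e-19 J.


Radius R = 4.6/2 = 2.3 nm = 2.3e-09 m
E = (pi * 1.055e-34)^2 / (2 * 9.109e-31 * (2.3e-09)^2)
E(J) = 1.13985e-20
E = E(J) / 1.602e-19 = 0.0712 eV

0.0712


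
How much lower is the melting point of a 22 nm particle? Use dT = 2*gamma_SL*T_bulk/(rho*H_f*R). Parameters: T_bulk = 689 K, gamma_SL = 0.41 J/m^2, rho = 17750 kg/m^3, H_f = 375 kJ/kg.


Radius R = 22/2 = 11 nm = 1.1e-08 m
Convert H_f = 375 kJ/kg = 375000 J/kg
dT = 2 * gamma_SL * T_bulk / (rho * H_f * R)
dT = 2 * 0.41 * 689 / (17750 * 375000 * 1.1e-08)
dT = 7.7 K

7.7


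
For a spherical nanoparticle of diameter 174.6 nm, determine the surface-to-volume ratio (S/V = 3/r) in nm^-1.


Radius r = 174.6/2 = 87.3 nm
S/V = 3 / r = 3 / 87.3
S/V = 0.0344 nm^-1

0.0344


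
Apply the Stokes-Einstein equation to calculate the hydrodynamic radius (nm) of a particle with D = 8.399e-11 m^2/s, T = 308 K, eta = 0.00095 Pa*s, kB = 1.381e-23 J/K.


Stokes-Einstein: R = kB*T / (6*pi*eta*D)
R = 1.381e-23 * 308 / (6 * pi * 0.00095 * 8.399e-11)
R = 2.82808e-09 m = 2.83 nm

2.83


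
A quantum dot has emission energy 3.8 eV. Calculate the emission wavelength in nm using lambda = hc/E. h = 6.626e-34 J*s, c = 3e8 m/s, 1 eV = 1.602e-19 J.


Convert energy: E = 3.8 eV = 3.8 * 1.602e-19 = 6.0876e-19 J
lambda = h*c / E = 6.626e-34 * 3e8 / 6.0876e-19
lambda = 3.26533e-07 m = 326.5 nm

326.5


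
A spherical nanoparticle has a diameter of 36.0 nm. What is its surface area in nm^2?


Radius r = 36.0/2 = 18 nm
Surface area SA = 4 * pi * r^2
SA = 4 * pi * (18)^2
SA = 4071.5 nm^2

4071.5


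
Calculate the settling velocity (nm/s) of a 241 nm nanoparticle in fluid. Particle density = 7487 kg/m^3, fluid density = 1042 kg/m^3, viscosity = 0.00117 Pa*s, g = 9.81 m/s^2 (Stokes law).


Radius R = 241/2 nm = 1.205e-07 m
Density difference = 7487 - 1042 = 6445 kg/m^3
v = 2 * R^2 * (rho_p - rho_f) * g / (9 * eta)
v = 2 * (1.205e-07)^2 * 6445 * 9.81 / (9 * 0.00117)
v = 1.74368e-07 m/s = 174.3683 nm/s

174.3683


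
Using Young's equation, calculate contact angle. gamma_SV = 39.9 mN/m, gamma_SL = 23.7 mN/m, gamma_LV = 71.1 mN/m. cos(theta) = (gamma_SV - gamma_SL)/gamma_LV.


cos(theta) = (gamma_SV - gamma_SL) / gamma_LV
cos(theta) = (39.9 - 23.7) / 71.1
cos(theta) = 0.227848
theta = arccos(0.227848) = 76.83 degrees

76.83


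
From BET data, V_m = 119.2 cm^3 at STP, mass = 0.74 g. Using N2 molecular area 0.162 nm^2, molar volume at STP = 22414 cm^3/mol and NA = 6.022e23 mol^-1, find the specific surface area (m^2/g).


Number of moles in monolayer = V_m / 22414 = 119.2 / 22414 = 0.0053181
Number of molecules = moles * NA = 0.0053181 * 6.022e23
SA = molecules * sigma / mass
SA = (119.2 / 22414) * 6.022e23 * 0.162e-18 / 0.74
SA = 701.1 m^2/g

701.1


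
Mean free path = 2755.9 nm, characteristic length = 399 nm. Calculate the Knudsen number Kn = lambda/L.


Knudsen number Kn = lambda / L
Kn = 2755.9 / 399
Kn = 6.907

6.907


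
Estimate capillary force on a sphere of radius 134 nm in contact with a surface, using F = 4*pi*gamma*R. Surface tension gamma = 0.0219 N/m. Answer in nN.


Convert radius: R = 134 nm = 1.34e-07 m
F = 4 * pi * gamma * R
F = 4 * pi * 0.0219 * 1.34e-07
F = 3.68773e-08 N = 36.8773 nN

36.8773


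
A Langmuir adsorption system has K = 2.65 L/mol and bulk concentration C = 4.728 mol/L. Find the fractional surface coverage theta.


Langmuir isotherm: theta = K*C / (1 + K*C)
K*C = 2.65 * 4.728 = 12.5292
theta = 12.5292 / (1 + 12.5292) = 12.5292 / 13.5292
theta = 0.9261

0.9261


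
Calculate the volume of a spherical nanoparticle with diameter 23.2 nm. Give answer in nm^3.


Radius r = 23.2/2 = 11.6 nm
Volume V = (4/3) * pi * r^3
V = (4/3) * pi * (11.6)^3
V = 6538.27 nm^3

6538.27


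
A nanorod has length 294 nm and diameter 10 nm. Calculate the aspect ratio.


Aspect ratio AR = length / diameter
AR = 294 / 10
AR = 29.4

29.4


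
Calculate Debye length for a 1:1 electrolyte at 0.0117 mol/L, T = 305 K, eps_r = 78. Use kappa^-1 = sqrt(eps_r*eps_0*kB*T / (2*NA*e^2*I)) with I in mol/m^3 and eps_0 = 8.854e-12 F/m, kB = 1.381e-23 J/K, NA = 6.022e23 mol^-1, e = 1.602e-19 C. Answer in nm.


Ionic strength I = 0.0117 * 1^2 * 1000 = 11.7 mol/m^3
kappa^-1 = sqrt(78 * 8.854e-12 * 1.381e-23 * 305 / (2 * 6.022e23 * (1.602e-19)^2 * 11.7))
kappa^-1 = 2.836 nm

2.836


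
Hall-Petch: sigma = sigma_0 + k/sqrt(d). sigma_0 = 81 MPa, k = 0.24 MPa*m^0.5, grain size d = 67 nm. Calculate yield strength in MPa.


d = 67 nm = 6.7e-08 m
sqrt(d) = 0.0002588436
Hall-Petch contribution = k / sqrt(d) = 0.24 / 0.0002588436 = 927.2 MPa
sigma = sigma_0 + k/sqrt(d) = 81 + 927.2 = 1008.2 MPa

1008.2


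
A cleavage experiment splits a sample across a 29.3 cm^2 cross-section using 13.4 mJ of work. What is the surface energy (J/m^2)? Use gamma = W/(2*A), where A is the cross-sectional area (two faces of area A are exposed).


Convert: A = 29.3 cm^2 = 0.00293 m^2, W = 13.4 mJ = 0.0134 J
Cleaving exposes two faces of area A, so total new surface = 2*A and gamma = W / (2*A)
gamma = 0.0134 / (2 * 0.00293)
gamma = 2.287 J/m^2

2.287


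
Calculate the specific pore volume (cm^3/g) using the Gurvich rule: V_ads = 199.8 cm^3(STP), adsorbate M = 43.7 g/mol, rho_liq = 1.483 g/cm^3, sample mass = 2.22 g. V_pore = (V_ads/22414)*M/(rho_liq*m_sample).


Moles adsorbed n = V_ads / 22414 = 199.8 / 22414 = 8.914072e-03 mol
Liquid volume V_liq = n * M / rho_liq = 8.914072e-03 * 43.7 / 1.483 = 0.26267 cm^3
Specific pore volume V_pore = V_liq / m_sample = 0.26267 / 2.22
V_pore = 0.1183 cm^3/g

0.1183


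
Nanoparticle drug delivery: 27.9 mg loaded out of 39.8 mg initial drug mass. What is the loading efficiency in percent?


Drug loading efficiency = (drug loaded / drug initial) * 100
DLE = 27.9 / 39.8 * 100
DLE = 0.701 * 100
DLE = 70.1%

70.1


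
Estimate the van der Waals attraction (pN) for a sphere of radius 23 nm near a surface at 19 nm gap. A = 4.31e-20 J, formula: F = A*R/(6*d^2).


Convert to SI: R = 23 nm = 2.3e-08 m, d = 19 nm = 1.9e-08 m
F = A * R / (6 * d^2)
F = 4.31e-20 * 2.3e-08 / (6 * (1.9e-08)^2)
F = 4.57664e-13 N = 0.458 pN

0.458


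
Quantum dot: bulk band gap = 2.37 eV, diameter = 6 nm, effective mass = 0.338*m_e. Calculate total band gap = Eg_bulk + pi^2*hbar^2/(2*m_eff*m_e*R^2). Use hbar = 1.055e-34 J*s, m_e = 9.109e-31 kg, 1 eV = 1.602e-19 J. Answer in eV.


Radius R = 6/2 nm = 3e-09 m
Confinement energy dE = pi^2 * hbar^2 / (2 * m_eff * m_e * R^2)
dE = pi^2 * (1.055e-34)^2 / (2 * 0.338 * 9.109e-31 * (3e-09)^2) J, divided by 1.602e-19 J/eV
dE = 0.1237 eV
Total band gap = E_g(bulk) + dE = 2.37 + 0.1237 = 2.4937 eV

2.4937


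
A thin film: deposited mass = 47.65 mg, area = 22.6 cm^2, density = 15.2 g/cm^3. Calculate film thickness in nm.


Convert: m = 47.65 mg = 4.7650e-05 kg, A = 22.6 cm^2 = 2.2600e-03 m^2, rho = 15.2 g/cm^3 = 15200 kg/m^3
t = m / (A * rho)
t = 4.7650e-05 / (2.2600e-03 * 15200)
t = 1.3871e-06 m = 1387.1 nm

1387.1


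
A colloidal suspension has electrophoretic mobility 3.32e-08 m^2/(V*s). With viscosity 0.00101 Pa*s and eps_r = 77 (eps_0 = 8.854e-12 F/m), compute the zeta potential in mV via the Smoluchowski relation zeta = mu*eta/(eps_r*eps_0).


Smoluchowski equation: zeta = mu * eta / (eps_r * eps_0)
zeta = 3.32e-08 * 0.00101 / (77 * 8.854e-12)
zeta = 0.049185 V = 49.18 mV

49.18


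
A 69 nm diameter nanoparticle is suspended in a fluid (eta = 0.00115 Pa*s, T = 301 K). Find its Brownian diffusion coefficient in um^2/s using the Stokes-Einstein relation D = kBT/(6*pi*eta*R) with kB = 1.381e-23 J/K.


Radius R = 69/2 = 34.5 nm = 3.45e-08 m
D = kB*T / (6*pi*eta*R)
D = 1.381e-23 * 301 / (6 * pi * 0.00115 * 3.45e-08)
D = 5.5583e-12 m^2/s = 5.558 um^2/s

5.558


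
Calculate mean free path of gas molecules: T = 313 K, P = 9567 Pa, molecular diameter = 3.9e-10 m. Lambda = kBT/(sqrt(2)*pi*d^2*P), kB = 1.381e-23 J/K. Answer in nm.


Mean free path: lambda = kB*T / (sqrt(2) * pi * d^2 * P)
lambda = 1.381e-23 * 313 / (sqrt(2) * pi * (3.9e-10)^2 * 9567)
lambda = 6.68603e-07 m
lambda = 668.6 nm

668.6


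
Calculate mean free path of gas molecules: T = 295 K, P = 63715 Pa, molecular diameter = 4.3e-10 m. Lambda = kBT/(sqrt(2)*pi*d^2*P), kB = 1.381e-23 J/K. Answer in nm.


Mean free path: lambda = kB*T / (sqrt(2) * pi * d^2 * P)
lambda = 1.381e-23 * 295 / (sqrt(2) * pi * (4.3e-10)^2 * 63715)
lambda = 7.78345e-08 m
lambda = 77.83 nm

77.83


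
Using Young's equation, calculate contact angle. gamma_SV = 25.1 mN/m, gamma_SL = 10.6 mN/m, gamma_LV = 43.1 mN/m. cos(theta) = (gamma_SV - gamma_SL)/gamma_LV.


cos(theta) = (gamma_SV - gamma_SL) / gamma_LV
cos(theta) = (25.1 - 10.6) / 43.1
cos(theta) = 0.336427
theta = arccos(0.336427) = 70.34 degrees

70.34


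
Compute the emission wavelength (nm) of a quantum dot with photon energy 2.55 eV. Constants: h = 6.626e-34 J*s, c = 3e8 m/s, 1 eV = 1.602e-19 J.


Convert energy: E = 2.55 eV = 2.55 * 1.602e-19 = 4.0851e-19 J
lambda = h*c / E = 6.626e-34 * 3e8 / 4.0851e-19
lambda = 4.86598e-07 m = 486.6 nm

486.6


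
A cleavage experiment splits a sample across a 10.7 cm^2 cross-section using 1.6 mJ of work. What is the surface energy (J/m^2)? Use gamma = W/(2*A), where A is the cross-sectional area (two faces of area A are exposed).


Convert: A = 10.7 cm^2 = 0.00107 m^2, W = 1.6 mJ = 0.0016 J
Cleaving exposes two faces of area A, so total new surface = 2*A and gamma = W / (2*A)
gamma = 0.0016 / (2 * 0.00107)
gamma = 0.748 J/m^2

0.748


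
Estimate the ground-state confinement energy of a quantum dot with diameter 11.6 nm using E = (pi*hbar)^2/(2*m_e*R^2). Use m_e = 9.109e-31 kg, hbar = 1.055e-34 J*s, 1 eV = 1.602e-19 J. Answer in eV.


Radius R = 11.6/2 = 5.8 nm = 5.8e-09 m
E = (pi * 1.055e-34)^2 / (2 * 9.109e-31 * (5.8e-09)^2)
E(J) = 1.79245e-21
E = E(J) / 1.602e-19 = 0.0112 eV

0.0112


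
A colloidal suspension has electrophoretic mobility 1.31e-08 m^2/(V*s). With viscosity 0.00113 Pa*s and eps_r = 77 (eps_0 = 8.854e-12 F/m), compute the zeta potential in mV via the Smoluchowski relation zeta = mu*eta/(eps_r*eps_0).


Smoluchowski equation: zeta = mu * eta / (eps_r * eps_0)
zeta = 1.31e-08 * 0.00113 / (77 * 8.854e-12)
zeta = 0.021713 V = 21.71 mV

21.71


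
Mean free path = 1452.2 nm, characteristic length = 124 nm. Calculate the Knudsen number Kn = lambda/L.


Knudsen number Kn = lambda / L
Kn = 1452.2 / 124
Kn = 11.7113

11.7113


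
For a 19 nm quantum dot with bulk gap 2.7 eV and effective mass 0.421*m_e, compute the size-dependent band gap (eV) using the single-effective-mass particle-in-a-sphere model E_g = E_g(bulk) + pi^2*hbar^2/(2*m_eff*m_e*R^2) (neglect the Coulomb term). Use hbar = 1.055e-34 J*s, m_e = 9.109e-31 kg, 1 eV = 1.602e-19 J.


Radius R = 19/2 nm = 9.5e-09 m
Confinement energy dE = pi^2 * hbar^2 / (2 * m_eff * m_e * R^2)
dE = pi^2 * (1.055e-34)^2 / (2 * 0.421 * 9.109e-31 * (9.5e-09)^2) J, divided by 1.602e-19 J/eV
dE = 0.0099 eV
Total band gap = E_g(bulk) + dE = 2.7 + 0.0099 = 2.7099 eV

2.7099


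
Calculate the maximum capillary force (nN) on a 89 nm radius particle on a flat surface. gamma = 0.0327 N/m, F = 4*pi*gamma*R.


Convert radius: R = 89 nm = 8.9e-08 m
F = 4 * pi * gamma * R
F = 4 * pi * 0.0327 * 8.9e-08
F = 3.65719e-08 N = 36.5719 nN

36.5719


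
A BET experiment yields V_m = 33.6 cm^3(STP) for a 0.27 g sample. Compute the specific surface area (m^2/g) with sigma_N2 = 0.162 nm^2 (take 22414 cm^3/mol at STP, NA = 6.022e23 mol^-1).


Number of moles in monolayer = V_m / 22414 = 33.6 / 22414 = 0.00149906
Number of molecules = moles * NA = 0.00149906 * 6.022e23
SA = molecules * sigma / mass
SA = (33.6 / 22414) * 6.022e23 * 0.162e-18 / 0.27
SA = 541.6 m^2/g

541.6


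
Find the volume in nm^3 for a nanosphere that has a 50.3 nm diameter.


Radius r = 50.3/2 = 25.15 nm
Volume V = (4/3) * pi * r^3
V = (4/3) * pi * (25.15)^3
V = 66635.03 nm^3

66635.03


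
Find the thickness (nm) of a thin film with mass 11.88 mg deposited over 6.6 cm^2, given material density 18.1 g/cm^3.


Convert: m = 11.88 mg = 1.1880e-05 kg, A = 6.6 cm^2 = 6.6000e-04 m^2, rho = 18.1 g/cm^3 = 18100 kg/m^3
t = m / (A * rho)
t = 1.1880e-05 / (6.6000e-04 * 18100)
t = 9.9448e-07 m = 994.5 nm

994.5


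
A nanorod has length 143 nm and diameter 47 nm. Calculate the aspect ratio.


Aspect ratio AR = length / diameter
AR = 143 / 47
AR = 3.04

3.04


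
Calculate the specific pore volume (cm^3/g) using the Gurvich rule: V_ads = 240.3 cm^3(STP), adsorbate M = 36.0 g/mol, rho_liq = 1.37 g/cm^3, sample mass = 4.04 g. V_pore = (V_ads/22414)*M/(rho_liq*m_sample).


Moles adsorbed n = V_ads / 22414 = 240.3 / 22414 = 1.072098e-02 mol
Liquid volume V_liq = n * M / rho_liq = 1.072098e-02 * 36.0 / 1.37 = 0.28172 cm^3
Specific pore volume V_pore = V_liq / m_sample = 0.28172 / 4.04
V_pore = 0.0697 cm^3/g

0.0697


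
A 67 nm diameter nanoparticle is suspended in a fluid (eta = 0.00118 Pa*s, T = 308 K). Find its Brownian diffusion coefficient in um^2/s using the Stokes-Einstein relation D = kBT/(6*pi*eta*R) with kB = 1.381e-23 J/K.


Radius R = 67/2 = 33.5 nm = 3.35e-08 m
D = kB*T / (6*pi*eta*R)
D = 1.381e-23 * 308 / (6 * pi * 0.00118 * 3.35e-08)
D = 5.70843e-12 m^2/s = 5.708 um^2/s

5.708


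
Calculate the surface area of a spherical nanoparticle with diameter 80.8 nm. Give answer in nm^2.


Radius r = 80.8/2 = 40.4 nm
Surface area SA = 4 * pi * r^2
SA = 4 * pi * (40.4)^2
SA = 20510.33 nm^2

20510.33


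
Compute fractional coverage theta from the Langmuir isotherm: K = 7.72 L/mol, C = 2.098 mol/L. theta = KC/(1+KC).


Langmuir isotherm: theta = K*C / (1 + K*C)
K*C = 7.72 * 2.098 = 16.19656
theta = 16.19656 / (1 + 16.19656) = 16.19656 / 17.19656
theta = 0.9418

0.9418


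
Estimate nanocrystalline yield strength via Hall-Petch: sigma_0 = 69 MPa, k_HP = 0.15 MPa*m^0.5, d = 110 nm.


d = 110 nm = 1.1e-07 m
sqrt(d) = 0.0003316625
Hall-Petch contribution = k / sqrt(d) = 0.15 / 0.0003316625 = 452.3 MPa
sigma = sigma_0 + k/sqrt(d) = 69 + 452.3 = 521.3 MPa

521.3


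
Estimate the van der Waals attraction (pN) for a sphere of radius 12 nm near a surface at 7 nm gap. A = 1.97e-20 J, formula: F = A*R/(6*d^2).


Convert to SI: R = 12 nm = 1.2e-08 m, d = 7 nm = 7e-09 m
F = A * R / (6 * d^2)
F = 1.97e-20 * 1.2e-08 / (6 * (7e-09)^2)
F = 8.04082e-13 N = 0.804 pN

0.804


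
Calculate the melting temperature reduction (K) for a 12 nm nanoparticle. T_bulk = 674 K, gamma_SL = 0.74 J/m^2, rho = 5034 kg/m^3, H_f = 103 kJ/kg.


Radius R = 12/2 = 6 nm = 6e-09 m
Convert H_f = 103 kJ/kg = 103000 J/kg
dT = 2 * gamma_SL * T_bulk / (rho * H_f * R)
dT = 2 * 0.74 * 674 / (5034 * 103000 * 6e-09)
dT = 320.6 K

320.6


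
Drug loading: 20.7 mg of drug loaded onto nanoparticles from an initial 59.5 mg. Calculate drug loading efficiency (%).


Drug loading efficiency = (drug loaded / drug initial) * 100
DLE = 20.7 / 59.5 * 100
DLE = 0.3479 * 100
DLE = 34.79%

34.79


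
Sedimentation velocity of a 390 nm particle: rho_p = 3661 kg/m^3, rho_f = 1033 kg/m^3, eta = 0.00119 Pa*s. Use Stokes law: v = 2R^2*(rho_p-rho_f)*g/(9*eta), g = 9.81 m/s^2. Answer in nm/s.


Radius R = 390/2 nm = 1.95e-07 m
Density difference = 3661 - 1033 = 2628 kg/m^3
v = 2 * R^2 * (rho_p - rho_f) * g / (9 * eta)
v = 2 * (1.95e-07)^2 * 2628 * 9.81 / (9 * 0.00119)
v = 1.83064e-07 m/s = 183.0645 nm/s

183.0645


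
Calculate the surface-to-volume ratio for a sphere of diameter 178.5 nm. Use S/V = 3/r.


Radius r = 178.5/2 = 89.25 nm
S/V = 3 / r = 3 / 89.25
S/V = 0.0336 nm^-1

0.0336


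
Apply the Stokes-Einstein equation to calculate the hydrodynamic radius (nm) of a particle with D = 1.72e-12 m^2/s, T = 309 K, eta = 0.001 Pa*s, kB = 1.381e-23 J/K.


Stokes-Einstein: R = kB*T / (6*pi*eta*D)
R = 1.381e-23 * 309 / (6 * pi * 0.001 * 1.72e-12)
R = 1.3162e-07 m = 131.62 nm

131.62


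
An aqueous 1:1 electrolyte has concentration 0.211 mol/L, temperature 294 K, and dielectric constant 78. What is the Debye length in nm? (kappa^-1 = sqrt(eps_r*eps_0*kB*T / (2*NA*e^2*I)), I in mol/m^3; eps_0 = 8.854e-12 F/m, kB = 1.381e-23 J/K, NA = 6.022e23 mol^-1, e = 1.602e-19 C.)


Ionic strength I = 0.211 * 1^2 * 1000 = 211 mol/m^3
kappa^-1 = sqrt(78 * 8.854e-12 * 1.381e-23 * 294 / (2 * 6.022e23 * (1.602e-19)^2 * 211))
kappa^-1 = 0.656 nm

0.656


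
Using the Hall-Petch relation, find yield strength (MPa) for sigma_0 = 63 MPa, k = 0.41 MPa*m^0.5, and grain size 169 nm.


d = 169 nm = 1.69e-07 m
sqrt(d) = 0.0004110961
Hall-Petch contribution = k / sqrt(d) = 0.41 / 0.0004110961 = 997.3 MPa
sigma = sigma_0 + k/sqrt(d) = 63 + 997.3 = 1060.3 MPa

1060.3


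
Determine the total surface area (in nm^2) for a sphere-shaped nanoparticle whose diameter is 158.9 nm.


Radius r = 158.9/2 = 79.45 nm
Surface area SA = 4 * pi * r^2
SA = 4 * pi * (79.45)^2
SA = 79322.73 nm^2

79322.73


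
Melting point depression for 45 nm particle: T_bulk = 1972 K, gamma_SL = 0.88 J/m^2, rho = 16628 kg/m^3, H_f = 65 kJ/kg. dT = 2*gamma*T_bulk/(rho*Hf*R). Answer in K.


Radius R = 45/2 = 22.5 nm = 2.25e-08 m
Convert H_f = 65 kJ/kg = 65000 J/kg
dT = 2 * gamma_SL * T_bulk / (rho * H_f * R)
dT = 2 * 0.88 * 1972 / (16628 * 65000 * 2.25e-08)
dT = 142.7 K

142.7


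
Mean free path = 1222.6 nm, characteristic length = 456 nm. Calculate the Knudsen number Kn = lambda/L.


Knudsen number Kn = lambda / L
Kn = 1222.6 / 456
Kn = 2.6811

2.6811


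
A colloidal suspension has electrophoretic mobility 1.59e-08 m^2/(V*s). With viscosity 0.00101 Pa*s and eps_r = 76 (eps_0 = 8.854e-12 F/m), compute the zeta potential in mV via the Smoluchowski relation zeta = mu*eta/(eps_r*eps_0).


Smoluchowski equation: zeta = mu * eta / (eps_r * eps_0)
zeta = 1.59e-08 * 0.00101 / (76 * 8.854e-12)
zeta = 0.023865 V = 23.87 mV

23.87


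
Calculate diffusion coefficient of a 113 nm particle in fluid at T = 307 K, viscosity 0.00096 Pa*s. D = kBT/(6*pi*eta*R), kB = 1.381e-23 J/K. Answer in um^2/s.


Radius R = 113/2 = 56.5 nm = 5.65e-08 m
D = kB*T / (6*pi*eta*R)
D = 1.381e-23 * 307 / (6 * pi * 0.00096 * 5.65e-08)
D = 4.14678e-12 m^2/s = 4.147 um^2/s

4.147


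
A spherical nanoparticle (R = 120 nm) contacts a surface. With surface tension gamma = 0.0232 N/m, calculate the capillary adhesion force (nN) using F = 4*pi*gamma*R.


Convert radius: R = 120 nm = 1.2e-07 m
F = 4 * pi * gamma * R
F = 4 * pi * 0.0232 * 1.2e-07
F = 3.49848e-08 N = 34.9848 nN

34.9848


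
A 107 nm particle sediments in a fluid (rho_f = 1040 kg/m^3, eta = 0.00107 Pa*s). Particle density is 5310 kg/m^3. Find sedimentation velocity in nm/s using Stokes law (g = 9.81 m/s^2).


Radius R = 107/2 nm = 5.35e-08 m
Density difference = 5310 - 1040 = 4270 kg/m^3
v = 2 * R^2 * (rho_p - rho_f) * g / (9 * eta)
v = 2 * (5.35e-08)^2 * 4270 * 9.81 / (9 * 0.00107)
v = 2.49005e-08 m/s = 24.9005 nm/s

24.9005


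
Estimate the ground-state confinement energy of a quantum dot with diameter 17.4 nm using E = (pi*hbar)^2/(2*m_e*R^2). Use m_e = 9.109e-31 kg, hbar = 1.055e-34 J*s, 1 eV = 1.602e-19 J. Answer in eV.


Radius R = 17.4/2 = 8.7 nm = 8.7e-09 m
E = (pi * 1.055e-34)^2 / (2 * 9.109e-31 * (8.7e-09)^2)
E(J) = 7.96646e-22
E = E(J) / 1.602e-19 = 0.005 eV

0.005


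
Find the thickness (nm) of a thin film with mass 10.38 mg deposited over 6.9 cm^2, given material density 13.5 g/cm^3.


Convert: m = 10.38 mg = 1.0380e-05 kg, A = 6.9 cm^2 = 6.9000e-04 m^2, rho = 13.5 g/cm^3 = 13500 kg/m^3
t = m / (A * rho)
t = 1.0380e-05 / (6.9000e-04 * 13500)
t = 1.1143e-06 m = 1114.3 nm

1114.3


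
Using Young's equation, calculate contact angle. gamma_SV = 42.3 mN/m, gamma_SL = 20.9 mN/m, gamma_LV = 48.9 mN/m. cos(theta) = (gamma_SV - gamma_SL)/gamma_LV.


cos(theta) = (gamma_SV - gamma_SL) / gamma_LV
cos(theta) = (42.3 - 20.9) / 48.9
cos(theta) = 0.437628
theta = arccos(0.437628) = 64.05 degrees

64.05


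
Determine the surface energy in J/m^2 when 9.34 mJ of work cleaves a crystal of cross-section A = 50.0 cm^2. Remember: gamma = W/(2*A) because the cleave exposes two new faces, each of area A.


Convert: A = 50.0 cm^2 = 0.005 m^2, W = 9.34 mJ = 0.00934 J
Cleaving exposes two faces of area A, so total new surface = 2*A and gamma = W / (2*A)
gamma = 0.00934 / (2 * 0.005)
gamma = 0.934 J/m^2

0.934


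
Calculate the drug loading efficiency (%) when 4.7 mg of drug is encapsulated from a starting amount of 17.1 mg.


Drug loading efficiency = (drug loaded / drug initial) * 100
DLE = 4.7 / 17.1 * 100
DLE = 0.2749 * 100
DLE = 27.49%

27.49


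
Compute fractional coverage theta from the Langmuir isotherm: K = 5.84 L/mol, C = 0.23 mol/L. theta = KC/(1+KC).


Langmuir isotherm: theta = K*C / (1 + K*C)
K*C = 5.84 * 0.23 = 1.3432
theta = 1.3432 / (1 + 1.3432) = 1.3432 / 2.3432
theta = 0.5732

0.5732


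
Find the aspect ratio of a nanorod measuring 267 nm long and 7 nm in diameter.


Aspect ratio AR = length / diameter
AR = 267 / 7
AR = 38.14

38.14


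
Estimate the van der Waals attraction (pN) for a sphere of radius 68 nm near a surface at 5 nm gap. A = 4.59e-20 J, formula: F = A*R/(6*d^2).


Convert to SI: R = 68 nm = 6.8e-08 m, d = 5 nm = 5e-09 m
F = A * R / (6 * d^2)
F = 4.59e-20 * 6.8e-08 / (6 * (5e-09)^2)
F = 2.0808e-11 N = 20.808 pN

20.808


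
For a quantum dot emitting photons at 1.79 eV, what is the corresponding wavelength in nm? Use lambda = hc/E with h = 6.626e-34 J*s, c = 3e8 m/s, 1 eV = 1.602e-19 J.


Convert energy: E = 1.79 eV = 1.79 * 1.602e-19 = 2.86758e-19 J
lambda = h*c / E = 6.626e-34 * 3e8 / 2.86758e-19
lambda = 6.93198e-07 m = 693.2 nm

693.2


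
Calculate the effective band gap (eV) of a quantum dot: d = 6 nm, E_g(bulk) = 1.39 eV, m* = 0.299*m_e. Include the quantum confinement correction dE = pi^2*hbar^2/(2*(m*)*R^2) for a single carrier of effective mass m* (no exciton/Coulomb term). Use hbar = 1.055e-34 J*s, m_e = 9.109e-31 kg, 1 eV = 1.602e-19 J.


Radius R = 6/2 nm = 3e-09 m
Confinement energy dE = pi^2 * hbar^2 / (2 * m_eff * m_e * R^2)
dE = pi^2 * (1.055e-34)^2 / (2 * 0.299 * 9.109e-31 * (3e-09)^2) J, divided by 1.602e-19 J/eV
dE = 0.1399 eV
Total band gap = E_g(bulk) + dE = 1.39 + 0.1399 = 1.5299 eV

1.5299


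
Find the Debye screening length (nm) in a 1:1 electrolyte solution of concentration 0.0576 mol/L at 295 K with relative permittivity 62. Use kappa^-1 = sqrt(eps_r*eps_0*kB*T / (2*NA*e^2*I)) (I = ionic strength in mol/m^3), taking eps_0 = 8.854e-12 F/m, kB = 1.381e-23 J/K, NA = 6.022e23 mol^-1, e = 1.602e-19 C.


Ionic strength I = 0.0576 * 1^2 * 1000 = 57.6 mol/m^3
kappa^-1 = sqrt(62 * 8.854e-12 * 1.381e-23 * 295 / (2 * 6.022e23 * (1.602e-19)^2 * 57.6))
kappa^-1 = 1.121 nm

1.121


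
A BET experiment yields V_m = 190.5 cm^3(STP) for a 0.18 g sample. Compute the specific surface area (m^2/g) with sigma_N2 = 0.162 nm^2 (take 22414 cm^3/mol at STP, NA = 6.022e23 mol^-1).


Number of moles in monolayer = V_m / 22414 = 190.5 / 22414 = 0.00849915
Number of molecules = moles * NA = 0.00849915 * 6.022e23
SA = molecules * sigma / mass
SA = (190.5 / 22414) * 6.022e23 * 0.162e-18 / 0.18
SA = 4606.4 m^2/g

4606.4


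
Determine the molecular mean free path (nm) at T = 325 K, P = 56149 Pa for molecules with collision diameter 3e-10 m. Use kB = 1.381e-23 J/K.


Mean free path: lambda = kB*T / (sqrt(2) * pi * d^2 * P)
lambda = 1.381e-23 * 325 / (sqrt(2) * pi * (3e-10)^2 * 56149)
lambda = 1.99907e-07 m
lambda = 199.91 nm

199.91


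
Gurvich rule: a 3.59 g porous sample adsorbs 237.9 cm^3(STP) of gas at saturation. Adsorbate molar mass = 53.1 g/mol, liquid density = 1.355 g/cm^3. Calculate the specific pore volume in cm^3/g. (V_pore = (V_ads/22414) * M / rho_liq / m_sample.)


Moles adsorbed n = V_ads / 22414 = 237.9 / 22414 = 1.061390e-02 mol
Liquid volume V_liq = n * M / rho_liq = 1.061390e-02 * 53.1 / 1.355 = 0.41594 cm^3
Specific pore volume V_pore = V_liq / m_sample = 0.41594 / 3.59
V_pore = 0.1159 cm^3/g

0.1159


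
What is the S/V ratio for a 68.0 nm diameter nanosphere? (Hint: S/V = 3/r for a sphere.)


Radius r = 68.0/2 = 34 nm
S/V = 3 / r = 3 / 34
S/V = 0.0882 nm^-1

0.0882


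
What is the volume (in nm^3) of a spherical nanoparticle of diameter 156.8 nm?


Radius r = 156.8/2 = 78.4 nm
Volume V = (4/3) * pi * r^3
V = (4/3) * pi * (78.4)^3
V = 2018537.39 nm^3

2018537.39


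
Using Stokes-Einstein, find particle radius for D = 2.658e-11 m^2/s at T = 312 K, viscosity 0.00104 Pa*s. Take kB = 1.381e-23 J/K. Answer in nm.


Stokes-Einstein: R = kB*T / (6*pi*eta*D)
R = 1.381e-23 * 312 / (6 * pi * 0.00104 * 2.658e-11)
R = 8.26911e-09 m = 8.27 nm

8.27


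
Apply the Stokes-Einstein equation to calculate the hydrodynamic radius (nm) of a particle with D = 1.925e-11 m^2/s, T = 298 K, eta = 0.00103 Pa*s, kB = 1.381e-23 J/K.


Stokes-Einstein: R = kB*T / (6*pi*eta*D)
R = 1.381e-23 * 298 / (6 * pi * 0.00103 * 1.925e-11)
R = 1.10114e-08 m = 11.01 nm

11.01


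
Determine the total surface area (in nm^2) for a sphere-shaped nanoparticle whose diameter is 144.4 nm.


Radius r = 144.4/2 = 72.2 nm
Surface area SA = 4 * pi * r^2
SA = 4 * pi * (72.2)^2
SA = 65506.48 nm^2

65506.48


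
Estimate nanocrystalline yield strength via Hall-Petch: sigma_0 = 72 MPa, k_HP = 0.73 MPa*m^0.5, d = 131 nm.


d = 131 nm = 1.31e-07 m
sqrt(d) = 0.0003619392
Hall-Petch contribution = k / sqrt(d) = 0.73 / 0.0003619392 = 2016.9 MPa
sigma = sigma_0 + k/sqrt(d) = 72 + 2016.9 = 2088.9 MPa

2088.9
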